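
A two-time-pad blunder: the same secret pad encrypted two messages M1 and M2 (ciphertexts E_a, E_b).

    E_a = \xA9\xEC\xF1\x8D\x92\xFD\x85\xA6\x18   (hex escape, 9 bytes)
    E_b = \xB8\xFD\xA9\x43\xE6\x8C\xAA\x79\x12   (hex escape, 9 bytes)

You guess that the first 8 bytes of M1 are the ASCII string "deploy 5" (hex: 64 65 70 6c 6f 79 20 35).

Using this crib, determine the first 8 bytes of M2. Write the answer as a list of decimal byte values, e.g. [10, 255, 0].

[117, 116, 40, 162, 27, 8, 15, 234]

First, E_a ⊕ E_b = (M1 ⊕ K) ⊕ (M2 ⊕ K) = M1 ⊕ M2, so the key drops out. Then M2 = (M1 ⊕ M2) ⊕ M1 over the first 8 bytes.
byte 0: (a9 ⊕ b8) ⊕ 64 = 11 ⊕ 64 = 75
byte 1: (ec ⊕ fd) ⊕ 65 = 11 ⊕ 65 = 74
byte 2: (f1 ⊕ a9) ⊕ 70 = 58 ⊕ 70 = 28
byte 3: (8d ⊕ 43) ⊕ 6c = ce ⊕ 6c = a2
byte 4: (92 ⊕ e6) ⊕ 6f = 74 ⊕ 6f = 1b
byte 5: (fd ⊕ 8c) ⊕ 79 = 71 ⊕ 79 = 08
byte 6: (85 ⊕ aa) ⊕ 20 = 2f ⊕ 20 = 0f
byte 7: (a6 ⊕ 79) ⊕ 35 = df ⊕ 35 = ea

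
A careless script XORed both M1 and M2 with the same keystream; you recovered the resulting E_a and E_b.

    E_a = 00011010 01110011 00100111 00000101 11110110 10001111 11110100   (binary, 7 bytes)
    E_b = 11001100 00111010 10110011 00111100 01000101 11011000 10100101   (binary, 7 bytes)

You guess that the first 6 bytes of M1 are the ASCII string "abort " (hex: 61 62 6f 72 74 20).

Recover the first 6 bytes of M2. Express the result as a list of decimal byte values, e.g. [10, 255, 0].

First, E_a ⊕ E_b = (M1 ⊕ K) ⊕ (M2 ⊕ K) = M1 ⊕ M2, so the key drops out. Then M2 = (M1 ⊕ M2) ⊕ M1 over the first 6 bytes.
byte 0: (1a XOR cc) XOR 61 = d6 XOR 61 = b7
byte 1: (73 XOR 3a) XOR 62 = 49 XOR 62 = 2b
byte 2: (27 XOR b3) XOR 6f = 94 XOR 6f = fb
byte 3: (05 XOR 3c) XOR 72 = 39 XOR 72 = 4b
byte 4: (f6 XOR 45) XOR 74 = b3 XOR 74 = c7
byte 5: (8f XOR d8) XOR 20 = 57 XOR 20 = 77

[183, 43, 251, 75, 199, 119]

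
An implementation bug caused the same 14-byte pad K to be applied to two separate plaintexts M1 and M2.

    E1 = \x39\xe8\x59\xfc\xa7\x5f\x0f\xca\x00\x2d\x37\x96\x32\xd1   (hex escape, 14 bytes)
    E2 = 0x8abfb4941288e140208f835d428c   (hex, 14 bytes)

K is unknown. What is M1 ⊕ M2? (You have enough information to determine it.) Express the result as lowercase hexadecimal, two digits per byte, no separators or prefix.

b357ed68b5d7ee8a20a2b4cb705d

E1 ⊕ E2 = (M1 ⊕ K) ⊕ (M2 ⊕ K) = M1 ⊕ M2 — the shared key cancels under XOR.
39 ^ 8a = b3
e8 ^ bf = 57
59 ^ b4 = ed
fc ^ 94 = 68
a7 ^ 12 = b5
5f ^ 88 = d7
0f ^ e1 = ee
ca ^ 40 = 8a
00 ^ 20 = 20
2d ^ 8f = a2
37 ^ 83 = b4
96 ^ 5d = cb
32 ^ 42 = 70
d1 ^ 8c = 5d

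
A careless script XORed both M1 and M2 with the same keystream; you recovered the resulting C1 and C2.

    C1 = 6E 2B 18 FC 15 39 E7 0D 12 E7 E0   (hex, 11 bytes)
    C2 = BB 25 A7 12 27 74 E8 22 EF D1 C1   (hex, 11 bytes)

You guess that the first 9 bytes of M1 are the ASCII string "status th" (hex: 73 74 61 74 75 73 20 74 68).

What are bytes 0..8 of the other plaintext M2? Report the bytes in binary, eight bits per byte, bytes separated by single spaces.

First, C1 ⊕ C2 = (M1 ⊕ K) ⊕ (M2 ⊕ K) = M1 ⊕ M2, so the key drops out. Then M2 = (M1 ⊕ M2) ⊕ M1 over the first 9 bytes.
byte 0: (6e XOR bb) XOR 73 = d5 XOR 73 = a6
byte 1: (2b XOR 25) XOR 74 = 0e XOR 74 = 7a
byte 2: (18 XOR a7) XOR 61 = bf XOR 61 = de
byte 3: (fc XOR 12) XOR 74 = ee XOR 74 = 9a
byte 4: (15 XOR 27) XOR 75 = 32 XOR 75 = 47
byte 5: (39 XOR 74) XOR 73 = 4d XOR 73 = 3e
byte 6: (e7 XOR e8) XOR 20 = 0f XOR 20 = 2f
byte 7: (0d XOR 22) XOR 74 = 2f XOR 74 = 5b
byte 8: (12 XOR ef) XOR 68 = fd XOR 68 = 95

10100110 01111010 11011110 10011010 01000111 00111110 00101111 01011011 10010101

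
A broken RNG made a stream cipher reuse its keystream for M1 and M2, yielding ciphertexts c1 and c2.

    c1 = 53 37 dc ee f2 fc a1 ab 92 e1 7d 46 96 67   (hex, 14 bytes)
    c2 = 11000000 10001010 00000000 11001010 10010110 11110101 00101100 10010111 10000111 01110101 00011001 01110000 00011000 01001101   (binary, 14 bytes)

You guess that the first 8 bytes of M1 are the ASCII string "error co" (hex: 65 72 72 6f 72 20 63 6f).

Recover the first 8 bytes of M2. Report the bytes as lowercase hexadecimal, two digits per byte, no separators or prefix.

f6cfae4b1629ee53

First, c1 ⊕ c2 = (M1 ⊕ K) ⊕ (M2 ⊕ K) = M1 ⊕ M2, so the key drops out. Then M2 = (M1 ⊕ M2) ⊕ M1 over the first 8 bytes.
byte 0: (53 ^ c0) ^ 65 = 93 ^ 65 = f6
byte 1: (37 ^ 8a) ^ 72 = bd ^ 72 = cf
byte 2: (dc ^ 00) ^ 72 = dc ^ 72 = ae
byte 3: (ee ^ ca) ^ 6f = 24 ^ 6f = 4b
byte 4: (f2 ^ 96) ^ 72 = 64 ^ 72 = 16
byte 5: (fc ^ f5) ^ 20 = 09 ^ 20 = 29
byte 6: (a1 ^ 2c) ^ 63 = 8d ^ 63 = ee
byte 7: (ab ^ 97) ^ 6f = 3c ^ 6f = 53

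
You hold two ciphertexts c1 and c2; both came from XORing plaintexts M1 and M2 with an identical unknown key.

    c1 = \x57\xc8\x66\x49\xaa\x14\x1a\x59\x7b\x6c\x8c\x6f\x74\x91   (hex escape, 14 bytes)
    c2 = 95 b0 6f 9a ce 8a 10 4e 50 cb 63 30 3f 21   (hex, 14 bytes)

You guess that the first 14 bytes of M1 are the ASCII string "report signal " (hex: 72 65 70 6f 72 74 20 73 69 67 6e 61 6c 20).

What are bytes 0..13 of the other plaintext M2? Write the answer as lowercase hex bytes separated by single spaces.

First, c1 ⊕ c2 = (M1 ⊕ K) ⊕ (M2 ⊕ K) = M1 ⊕ M2, so the key drops out. Then M2 = (M1 ⊕ M2) ⊕ M1 over the first 14 bytes.
byte 0: (57 XOR 95) XOR 72 = c2 XOR 72 = b0
byte 1: (c8 XOR b0) XOR 65 = 78 XOR 65 = 1d
byte 2: (66 XOR 6f) XOR 70 = 09 XOR 70 = 79
byte 3: (49 XOR 9a) XOR 6f = d3 XOR 6f = bc
byte 4: (aa XOR ce) XOR 72 = 64 XOR 72 = 16
byte 5: (14 XOR 8a) XOR 74 = 9e XOR 74 = ea
byte 6: (1a XOR 10) XOR 20 = 0a XOR 20 = 2a
byte 7: (59 XOR 4e) XOR 73 = 17 XOR 73 = 64
byte 8: (7b XOR 50) XOR 69 = 2b XOR 69 = 42
byte 9: (6c XOR cb) XOR 67 = a7 XOR 67 = c0
byte 10: (8c XOR 63) XOR 6e = ef XOR 6e = 81
byte 11: (6f XOR 30) XOR 61 = 5f XOR 61 = 3e
byte 12: (74 XOR 3f) XOR 6c = 4b XOR 6c = 27
byte 13: (91 XOR 21) XOR 20 = b0 XOR 20 = 90

b0 1d 79 bc 16 ea 2a 64 42 c0 81 3e 27 90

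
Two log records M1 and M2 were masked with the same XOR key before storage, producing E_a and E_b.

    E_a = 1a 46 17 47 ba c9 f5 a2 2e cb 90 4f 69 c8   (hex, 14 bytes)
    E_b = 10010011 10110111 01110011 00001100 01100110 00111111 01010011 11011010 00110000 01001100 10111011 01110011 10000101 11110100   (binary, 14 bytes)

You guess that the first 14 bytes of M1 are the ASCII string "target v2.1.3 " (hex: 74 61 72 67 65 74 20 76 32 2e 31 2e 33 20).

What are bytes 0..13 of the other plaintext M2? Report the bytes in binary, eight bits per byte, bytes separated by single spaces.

11111101 10010000 00010110 00101100 10111001 10000010 10000110 00001110 00101100 10101001 00011010 00010010 11011111 00011100

First, E_a ⊕ E_b = (M1 ⊕ K) ⊕ (M2 ⊕ K) = M1 ⊕ M2, so the key drops out. Then M2 = (M1 ⊕ M2) ⊕ M1 over the first 14 bytes.
byte 0: (1a XOR 93) XOR 74 = 89 XOR 74 = fd
byte 1: (46 XOR b7) XOR 61 = f1 XOR 61 = 90
byte 2: (17 XOR 73) XOR 72 = 64 XOR 72 = 16
byte 3: (47 XOR 0c) XOR 67 = 4b XOR 67 = 2c
byte 4: (ba XOR 66) XOR 65 = dc XOR 65 = b9
byte 5: (c9 XOR 3f) XOR 74 = f6 XOR 74 = 82
byte 6: (f5 XOR 53) XOR 20 = a6 XOR 20 = 86
byte 7: (a2 XOR da) XOR 76 = 78 XOR 76 = 0e
byte 8: (2e XOR 30) XOR 32 = 1e XOR 32 = 2c
byte 9: (cb XOR 4c) XOR 2e = 87 XOR 2e = a9
byte 10: (90 XOR bb) XOR 31 = 2b XOR 31 = 1a
byte 11: (4f XOR 73) XOR 2e = 3c XOR 2e = 12
byte 12: (69 XOR 85) XOR 33 = ec XOR 33 = df
byte 13: (c8 XOR f4) XOR 20 = 3c XOR 20 = 1c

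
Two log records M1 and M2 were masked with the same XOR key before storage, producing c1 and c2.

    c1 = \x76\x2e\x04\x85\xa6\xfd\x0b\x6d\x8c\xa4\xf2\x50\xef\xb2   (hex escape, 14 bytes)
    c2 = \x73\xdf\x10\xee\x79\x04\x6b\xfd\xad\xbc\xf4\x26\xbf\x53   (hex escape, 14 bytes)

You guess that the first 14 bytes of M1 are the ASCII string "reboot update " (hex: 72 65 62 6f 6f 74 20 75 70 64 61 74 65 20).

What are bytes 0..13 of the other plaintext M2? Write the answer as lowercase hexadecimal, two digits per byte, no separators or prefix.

First, c1 ⊕ c2 = (M1 ⊕ K) ⊕ (M2 ⊕ K) = M1 ⊕ M2, so the key drops out. Then M2 = (M1 ⊕ M2) ⊕ M1 over the first 14 bytes.
byte 0: (76 ⊕ 73) ⊕ 72 = 05 ⊕ 72 = 77
byte 1: (2e ⊕ df) ⊕ 65 = f1 ⊕ 65 = 94
byte 2: (04 ⊕ 10) ⊕ 62 = 14 ⊕ 62 = 76
byte 3: (85 ⊕ ee) ⊕ 6f = 6b ⊕ 6f = 04
byte 4: (a6 ⊕ 79) ⊕ 6f = df ⊕ 6f = b0
byte 5: (fd ⊕ 04) ⊕ 74 = f9 ⊕ 74 = 8d
byte 6: (0b ⊕ 6b) ⊕ 20 = 60 ⊕ 20 = 40
byte 7: (6d ⊕ fd) ⊕ 75 = 90 ⊕ 75 = e5
byte 8: (8c ⊕ ad) ⊕ 70 = 21 ⊕ 70 = 51
byte 9: (a4 ⊕ bc) ⊕ 64 = 18 ⊕ 64 = 7c
byte 10: (f2 ⊕ f4) ⊕ 61 = 06 ⊕ 61 = 67
byte 11: (50 ⊕ 26) ⊕ 74 = 76 ⊕ 74 = 02
byte 12: (ef ⊕ bf) ⊕ 65 = 50 ⊕ 65 = 35
byte 13: (b2 ⊕ 53) ⊕ 20 = e1 ⊕ 20 = c1

77947604b08d40e5517c670235c1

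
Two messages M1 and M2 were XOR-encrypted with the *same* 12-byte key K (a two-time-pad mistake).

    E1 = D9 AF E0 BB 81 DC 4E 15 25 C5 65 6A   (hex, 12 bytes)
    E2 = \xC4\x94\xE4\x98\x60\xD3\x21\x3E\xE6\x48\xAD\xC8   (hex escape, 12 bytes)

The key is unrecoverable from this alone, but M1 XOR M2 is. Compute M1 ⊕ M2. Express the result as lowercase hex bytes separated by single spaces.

E1 ⊕ E2 = (M1 ⊕ K) ⊕ (M2 ⊕ K) = M1 ⊕ M2 — the shared key cancels under XOR.
217 XOR 196 =  29
175 XOR 148 =  59
224 XOR 228 =   4
187 XOR 152 =  35
129 XOR  96 = 225
220 XOR 211 =  15
 78 XOR  33 = 111
 21 XOR  62 =  43
 37 XOR 230 = 195
197 XOR  72 = 141
101 XOR 173 = 200
106 XOR 200 = 162

1d 3b 04 23 e1 0f 6f 2b c3 8d c8 a2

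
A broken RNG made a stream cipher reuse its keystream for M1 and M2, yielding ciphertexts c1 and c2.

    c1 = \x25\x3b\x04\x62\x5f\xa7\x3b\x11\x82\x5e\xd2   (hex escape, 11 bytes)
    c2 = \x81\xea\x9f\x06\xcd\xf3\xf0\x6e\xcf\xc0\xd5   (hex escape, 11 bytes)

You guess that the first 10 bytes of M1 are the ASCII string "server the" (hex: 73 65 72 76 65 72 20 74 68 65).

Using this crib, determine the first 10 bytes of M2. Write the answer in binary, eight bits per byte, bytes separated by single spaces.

First, c1 ⊕ c2 = (M1 ⊕ K) ⊕ (M2 ⊕ K) = M1 ⊕ M2, so the key drops out. Then M2 = (M1 ⊕ M2) ⊕ M1 over the first 10 bytes.
byte 0: (25 XOR 81) XOR 73 = a4 XOR 73 = d7
byte 1: (3b XOR ea) XOR 65 = d1 XOR 65 = b4
byte 2: (04 XOR 9f) XOR 72 = 9b XOR 72 = e9
byte 3: (62 XOR 06) XOR 76 = 64 XOR 76 = 12
byte 4: (5f XOR cd) XOR 65 = 92 XOR 65 = f7
byte 5: (a7 XOR f3) XOR 72 = 54 XOR 72 = 26
byte 6: (3b XOR f0) XOR 20 = cb XOR 20 = eb
byte 7: (11 XOR 6e) XOR 74 = 7f XOR 74 = 0b
byte 8: (82 XOR cf) XOR 68 = 4d XOR 68 = 25
byte 9: (5e XOR c0) XOR 65 = 9e XOR 65 = fb

11010111 10110100 11101001 00010010 11110111 00100110 11101011 00001011 00100101 11111011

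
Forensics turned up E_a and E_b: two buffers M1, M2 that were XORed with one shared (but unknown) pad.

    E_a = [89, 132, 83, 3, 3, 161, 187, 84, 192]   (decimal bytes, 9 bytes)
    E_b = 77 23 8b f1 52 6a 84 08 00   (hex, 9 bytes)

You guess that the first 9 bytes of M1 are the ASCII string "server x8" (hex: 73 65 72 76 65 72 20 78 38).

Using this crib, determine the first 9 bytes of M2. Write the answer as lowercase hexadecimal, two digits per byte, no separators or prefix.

5dc2aa8434b91f24f8

First, E_a ⊕ E_b = (M1 ⊕ K) ⊕ (M2 ⊕ K) = M1 ⊕ M2, so the key drops out. Then M2 = (M1 ⊕ M2) ⊕ M1 over the first 9 bytes.
byte 0: (59 xor 77) xor 73 = 2e xor 73 = 5d
byte 1: (84 xor 23) xor 65 = a7 xor 65 = c2
byte 2: (53 xor 8b) xor 72 = d8 xor 72 = aa
byte 3: (03 xor f1) xor 76 = f2 xor 76 = 84
byte 4: (03 xor 52) xor 65 = 51 xor 65 = 34
byte 5: (a1 xor 6a) xor 72 = cb xor 72 = b9
byte 6: (bb xor 84) xor 20 = 3f xor 20 = 1f
byte 7: (54 xor 08) xor 78 = 5c xor 78 = 24
byte 8: (c0 xor 00) xor 38 = c0 xor 38 = f8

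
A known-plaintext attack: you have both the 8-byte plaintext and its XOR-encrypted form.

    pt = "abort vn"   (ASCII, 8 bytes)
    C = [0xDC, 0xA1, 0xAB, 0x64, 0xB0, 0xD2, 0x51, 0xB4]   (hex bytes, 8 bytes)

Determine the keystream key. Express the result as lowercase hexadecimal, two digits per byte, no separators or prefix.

bdc3c416c4f227da

Since C = pt ⊕ key, XORing both sides with pt gives key = pt ⊕ C.
 97 XOR 220 = 189
 98 XOR 161 = 195
111 XOR 171 = 196
114 XOR 100 =  22
116 XOR 176 = 196
 32 XOR 210 = 242
118 XOR  81 =  39
110 XOR 180 = 218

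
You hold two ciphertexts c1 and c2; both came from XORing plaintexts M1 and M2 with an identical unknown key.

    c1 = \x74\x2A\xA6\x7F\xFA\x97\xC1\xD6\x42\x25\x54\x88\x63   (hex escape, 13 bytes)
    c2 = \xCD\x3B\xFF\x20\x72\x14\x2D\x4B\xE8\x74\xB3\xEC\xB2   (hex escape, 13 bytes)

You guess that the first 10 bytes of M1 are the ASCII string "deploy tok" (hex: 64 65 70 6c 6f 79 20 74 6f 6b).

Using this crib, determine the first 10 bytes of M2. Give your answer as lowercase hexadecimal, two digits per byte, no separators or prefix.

First, c1 ⊕ c2 = (M1 ⊕ K) ⊕ (M2 ⊕ K) = M1 ⊕ M2, so the key drops out. Then M2 = (M1 ⊕ M2) ⊕ M1 over the first 10 bytes.
byte 0: (74 XOR cd) XOR 64 = b9 XOR 64 = dd
byte 1: (2a XOR 3b) XOR 65 = 11 XOR 65 = 74
byte 2: (a6 XOR ff) XOR 70 = 59 XOR 70 = 29
byte 3: (7f XOR 20) XOR 6c = 5f XOR 6c = 33
byte 4: (fa XOR 72) XOR 6f = 88 XOR 6f = e7
byte 5: (97 XOR 14) XOR 79 = 83 XOR 79 = fa
byte 6: (c1 XOR 2d) XOR 20 = ec XOR 20 = cc
byte 7: (d6 XOR 4b) XOR 74 = 9d XOR 74 = e9
byte 8: (42 XOR e8) XOR 6f = aa XOR 6f = c5
byte 9: (25 XOR 74) XOR 6b = 51 XOR 6b = 3a

dd742933e7facce9c53a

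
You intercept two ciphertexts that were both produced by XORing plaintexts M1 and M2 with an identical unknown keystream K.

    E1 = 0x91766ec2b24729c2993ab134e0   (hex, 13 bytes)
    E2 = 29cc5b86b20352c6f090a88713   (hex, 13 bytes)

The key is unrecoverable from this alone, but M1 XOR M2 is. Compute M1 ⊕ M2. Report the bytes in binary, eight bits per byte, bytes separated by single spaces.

E1 ⊕ E2 = (M1 ⊕ K) ⊕ (M2 ⊕ K) = M1 ⊕ M2 — the shared key cancels under XOR.
10010001 ^ 00101001 = 10111000
01110110 ^ 11001100 = 10111010
01101110 ^ 01011011 = 00110101
11000010 ^ 10000110 = 01000100
10110010 ^ 10110010 = 00000000
01000111 ^ 00000011 = 01000100
00101001 ^ 01010010 = 01111011
11000010 ^ 11000110 = 00000100
10011001 ^ 11110000 = 01101001
00111010 ^ 10010000 = 10101010
10110001 ^ 10101000 = 00011001
00110100 ^ 10000111 = 10110011
11100000 ^ 00010011 = 11110011

10111000 10111010 00110101 01000100 00000000 01000100 01111011 00000100 01101001 10101010 00011001 10110011 11110011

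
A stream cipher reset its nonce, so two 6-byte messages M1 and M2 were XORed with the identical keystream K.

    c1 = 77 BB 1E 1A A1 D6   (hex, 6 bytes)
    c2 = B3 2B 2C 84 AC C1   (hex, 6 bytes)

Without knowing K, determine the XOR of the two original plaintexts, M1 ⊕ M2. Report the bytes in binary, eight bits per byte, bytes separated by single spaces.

c1 ⊕ c2 = (M1 ⊕ K) ⊕ (M2 ⊕ K) = M1 ⊕ M2 — the shared key cancels under XOR.
77 xor b3 = c4
bb xor 2b = 90
1e xor 2c = 32
1a xor 84 = 9e
a1 xor ac = 0d
d6 xor c1 = 17

11000100 10010000 00110010 10011110 00001101 00010111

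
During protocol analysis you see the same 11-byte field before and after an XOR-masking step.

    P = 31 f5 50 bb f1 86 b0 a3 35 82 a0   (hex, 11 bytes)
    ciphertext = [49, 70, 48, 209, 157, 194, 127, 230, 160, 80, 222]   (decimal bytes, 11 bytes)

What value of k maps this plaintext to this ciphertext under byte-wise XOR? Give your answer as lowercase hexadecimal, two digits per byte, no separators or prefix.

00b3606a6c44cf4595d27e

Since ciphertext = P ⊕ k, XORing both sides with P gives k = P ⊕ ciphertext.
byte 0: 00110001 xor 00110001 = 00000000
byte 1: 11110101 xor 01000110 = 10110011
byte 2: 01010000 xor 00110000 = 01100000
byte 3: 10111011 xor 11010001 = 01101010
byte 4: 11110001 xor 10011101 = 01101100
byte 5: 10000110 xor 11000010 = 01000100
byte 6: 10110000 xor 01111111 = 11001111
byte 7: 10100011 xor 11100110 = 01000101
byte 8: 00110101 xor 10100000 = 10010101
byte 9: 10000010 xor 01010000 = 11010010
byte 10: 10100000 xor 11011110 = 01111110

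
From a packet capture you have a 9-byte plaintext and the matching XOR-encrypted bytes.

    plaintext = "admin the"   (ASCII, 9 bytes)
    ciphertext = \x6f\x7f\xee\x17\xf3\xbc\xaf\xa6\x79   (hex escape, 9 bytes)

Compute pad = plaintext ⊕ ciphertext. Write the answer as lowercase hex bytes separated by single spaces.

Since ciphertext = plaintext ⊕ pad, XORing both sides with plaintext gives pad = plaintext ⊕ ciphertext.
byte 0: 61 ^ 6f = 0e
byte 1: 64 ^ 7f = 1b
byte 2: 6d ^ ee = 83
byte 3: 69 ^ 17 = 7e
byte 4: 6e ^ f3 = 9d
byte 5: 20 ^ bc = 9c
byte 6: 74 ^ af = db
byte 7: 68 ^ a6 = ce
byte 8: 65 ^ 79 = 1c

0e 1b 83 7e 9d 9c db ce 1c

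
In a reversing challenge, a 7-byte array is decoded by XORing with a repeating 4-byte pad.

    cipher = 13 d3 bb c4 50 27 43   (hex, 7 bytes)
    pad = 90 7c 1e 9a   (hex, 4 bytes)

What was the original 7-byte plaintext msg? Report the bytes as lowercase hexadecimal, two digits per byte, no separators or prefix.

83afa55ec05b5d

The 4-byte key repeats, so the effective keystream is 90 7c 1e 9a 90 7c 1e.
byte 0:  19 xor 144 = 131
byte 1: 211 xor 124 = 175
byte 2: 187 xor  30 = 165
byte 3: 196 xor 154 =  94
byte 4:  80 xor 144 = 192
byte 5:  39 xor 124 =  91
byte 6:  67 xor  30 =  93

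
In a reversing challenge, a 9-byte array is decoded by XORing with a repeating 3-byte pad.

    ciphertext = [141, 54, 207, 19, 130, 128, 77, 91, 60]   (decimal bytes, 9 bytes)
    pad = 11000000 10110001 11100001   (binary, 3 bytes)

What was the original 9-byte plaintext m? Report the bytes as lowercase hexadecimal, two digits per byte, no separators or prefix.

The 3-byte key repeats, so the effective keystream is c0 b1 e1 c0 b1 e1 c0 b1 e1.
byte 0: 8d ^ c0 = 4d
byte 1: 36 ^ b1 = 87
byte 2: cf ^ e1 = 2e
byte 3: 13 ^ c0 = d3
byte 4: 82 ^ b1 = 33
byte 5: 80 ^ e1 = 61
byte 6: 4d ^ c0 = 8d
byte 7: 5b ^ b1 = ea
byte 8: 3c ^ e1 = dd

4d872ed333618deadd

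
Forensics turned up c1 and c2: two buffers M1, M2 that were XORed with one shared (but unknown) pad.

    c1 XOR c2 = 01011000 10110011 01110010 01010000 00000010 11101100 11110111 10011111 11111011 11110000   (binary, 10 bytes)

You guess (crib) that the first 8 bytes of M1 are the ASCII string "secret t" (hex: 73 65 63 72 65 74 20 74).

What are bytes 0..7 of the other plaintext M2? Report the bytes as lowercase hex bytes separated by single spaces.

2b d6 11 22 67 98 d7 eb

Since c1 ⊕ c2 = M1 ⊕ M2, XORing with the guessed M1 bytes yields the corresponding M2 bytes: M2 = (c1 ⊕ c2) ⊕ M1.
byte 0:  88 XOR 115 =  43
byte 1: 179 XOR 101 = 214
byte 2: 114 XOR  99 =  17
byte 3:  80 XOR 114 =  34
byte 4:   2 XOR 101 = 103
byte 5: 236 XOR 116 = 152
byte 6: 247 XOR  32 = 215
byte 7: 159 XOR 116 = 235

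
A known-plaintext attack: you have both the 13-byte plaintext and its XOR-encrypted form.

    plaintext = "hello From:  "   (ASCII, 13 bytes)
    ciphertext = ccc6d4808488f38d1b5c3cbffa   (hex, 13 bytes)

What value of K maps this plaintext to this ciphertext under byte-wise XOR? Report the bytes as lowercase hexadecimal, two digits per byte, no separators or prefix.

Since ciphertext = plaintext ⊕ K, XORing both sides with plaintext gives K = plaintext ⊕ ciphertext.
01101000 xor 11001100 = 10100100
01100101 xor 11000110 = 10100011
01101100 xor 11010100 = 10111000
01101100 xor 10000000 = 11101100
01101111 xor 10000100 = 11101011
00100000 xor 10001000 = 10101000
01000110 xor 11110011 = 10110101
01110010 xor 10001101 = 11111111
01101111 xor 00011011 = 01110100
01101101 xor 01011100 = 00110001
00111010 xor 00111100 = 00000110
00100000 xor 10111111 = 10011111
00100000 xor 11111010 = 11011010

a4a3b8eceba8b5ff7431069fda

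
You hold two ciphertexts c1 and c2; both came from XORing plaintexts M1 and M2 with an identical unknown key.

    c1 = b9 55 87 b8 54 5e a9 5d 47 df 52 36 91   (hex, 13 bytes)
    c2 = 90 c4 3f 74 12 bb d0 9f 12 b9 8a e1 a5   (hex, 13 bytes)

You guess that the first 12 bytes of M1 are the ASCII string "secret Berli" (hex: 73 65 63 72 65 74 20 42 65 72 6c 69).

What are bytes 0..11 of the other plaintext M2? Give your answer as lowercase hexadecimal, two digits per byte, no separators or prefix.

5af4dbbe239159803014b4be

First, c1 ⊕ c2 = (M1 ⊕ K) ⊕ (M2 ⊕ K) = M1 ⊕ M2, so the key drops out. Then M2 = (M1 ⊕ M2) ⊕ M1 over the first 12 bytes.
byte 0: (b9 XOR 90) XOR 73 = 29 XOR 73 = 5a
byte 1: (55 XOR c4) XOR 65 = 91 XOR 65 = f4
byte 2: (87 XOR 3f) XOR 63 = b8 XOR 63 = db
byte 3: (b8 XOR 74) XOR 72 = cc XOR 72 = be
byte 4: (54 XOR 12) XOR 65 = 46 XOR 65 = 23
byte 5: (5e XOR bb) XOR 74 = e5 XOR 74 = 91
byte 6: (a9 XOR d0) XOR 20 = 79 XOR 20 = 59
byte 7: (5d XOR 9f) XOR 42 = c2 XOR 42 = 80
byte 8: (47 XOR 12) XOR 65 = 55 XOR 65 = 30
byte 9: (df XOR b9) XOR 72 = 66 XOR 72 = 14
byte 10: (52 XOR 8a) XOR 6c = d8 XOR 6c = b4
byte 11: (36 XOR e1) XOR 69 = d7 XOR 69 = be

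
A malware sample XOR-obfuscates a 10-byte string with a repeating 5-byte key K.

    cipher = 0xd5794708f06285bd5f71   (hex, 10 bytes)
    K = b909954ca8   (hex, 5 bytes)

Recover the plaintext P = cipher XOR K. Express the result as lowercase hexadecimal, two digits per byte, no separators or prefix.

The 5-byte key repeats, so the effective keystream is b9 09 95 4c a8 b9 09 95 4c a8.
byte 0: 213 ⊕ 185 = 108
byte 1: 121 ⊕   9 = 112
byte 2:  71 ⊕ 149 = 210
byte 3:   8 ⊕  76 =  68
byte 4: 240 ⊕ 168 =  88
byte 5:  98 ⊕ 185 = 219
byte 6: 133 ⊕   9 = 140
byte 7: 189 ⊕ 149 =  40
byte 8:  95 ⊕  76 =  19
byte 9: 113 ⊕ 168 = 217

6c70d24458db8c2813d9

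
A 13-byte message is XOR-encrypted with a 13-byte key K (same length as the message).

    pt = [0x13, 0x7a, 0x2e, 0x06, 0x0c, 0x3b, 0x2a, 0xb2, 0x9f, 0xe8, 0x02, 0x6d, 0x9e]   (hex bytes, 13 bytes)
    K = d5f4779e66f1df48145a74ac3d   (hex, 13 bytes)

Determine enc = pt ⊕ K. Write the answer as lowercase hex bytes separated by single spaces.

byte 0: 13 XOR d5 = c6
byte 1: 7a XOR f4 = 8e
byte 2: 2e XOR 77 = 59
byte 3: 06 XOR 9e = 98
byte 4: 0c XOR 66 = 6a
byte 5: 3b XOR f1 = ca
byte 6: 2a XOR df = f5
byte 7: b2 XOR 48 = fa
byte 8: 9f XOR 14 = 8b
byte 9: e8 XOR 5a = b2
byte 10: 02 XOR 74 = 76
byte 11: 6d XOR ac = c1
byte 12: 9e XOR 3d = a3

c6 8e 59 98 6a ca f5 fa 8b b2 76 c1 a3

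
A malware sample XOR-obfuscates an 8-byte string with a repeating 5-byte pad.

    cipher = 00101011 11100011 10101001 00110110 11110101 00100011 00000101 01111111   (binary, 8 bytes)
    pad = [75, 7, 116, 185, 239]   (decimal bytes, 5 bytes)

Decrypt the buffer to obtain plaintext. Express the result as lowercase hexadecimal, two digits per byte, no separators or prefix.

60e4dd8f1a68020b

The 5-byte key repeats, so the effective keystream is 4b 07 74 b9 ef 4b 07 74.
byte 0:  43 ^  75 =  96
byte 1: 227 ^   7 = 228
byte 2: 169 ^ 116 = 221
byte 3:  54 ^ 185 = 143
byte 4: 245 ^ 239 =  26
byte 5:  35 ^  75 = 104
byte 6:   5 ^   7 =   2
byte 7: 127 ^ 116 =  11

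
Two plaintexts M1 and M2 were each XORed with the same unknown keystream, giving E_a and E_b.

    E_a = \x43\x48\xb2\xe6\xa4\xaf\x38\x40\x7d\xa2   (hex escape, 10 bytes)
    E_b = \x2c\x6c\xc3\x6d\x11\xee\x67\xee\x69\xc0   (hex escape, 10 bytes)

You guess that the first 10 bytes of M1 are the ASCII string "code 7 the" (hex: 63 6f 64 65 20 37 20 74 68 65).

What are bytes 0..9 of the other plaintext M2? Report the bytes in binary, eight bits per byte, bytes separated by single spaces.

00001100 01001011 00010101 11101110 10010101 01110110 01111111 11011010 01111100 00000111

First, E_a ⊕ E_b = (M1 ⊕ K) ⊕ (M2 ⊕ K) = M1 ⊕ M2, so the key drops out. Then M2 = (M1 ⊕ M2) ⊕ M1 over the first 10 bytes.
byte 0: (43 ⊕ 2c) ⊕ 63 = 6f ⊕ 63 = 0c
byte 1: (48 ⊕ 6c) ⊕ 6f = 24 ⊕ 6f = 4b
byte 2: (b2 ⊕ c3) ⊕ 64 = 71 ⊕ 64 = 15
byte 3: (e6 ⊕ 6d) ⊕ 65 = 8b ⊕ 65 = ee
byte 4: (a4 ⊕ 11) ⊕ 20 = b5 ⊕ 20 = 95
byte 5: (af ⊕ ee) ⊕ 37 = 41 ⊕ 37 = 76
byte 6: (38 ⊕ 67) ⊕ 20 = 5f ⊕ 20 = 7f
byte 7: (40 ⊕ ee) ⊕ 74 = ae ⊕ 74 = da
byte 8: (7d ⊕ 69) ⊕ 68 = 14 ⊕ 68 = 7c
byte 9: (a2 ⊕ c0) ⊕ 65 = 62 ⊕ 65 = 07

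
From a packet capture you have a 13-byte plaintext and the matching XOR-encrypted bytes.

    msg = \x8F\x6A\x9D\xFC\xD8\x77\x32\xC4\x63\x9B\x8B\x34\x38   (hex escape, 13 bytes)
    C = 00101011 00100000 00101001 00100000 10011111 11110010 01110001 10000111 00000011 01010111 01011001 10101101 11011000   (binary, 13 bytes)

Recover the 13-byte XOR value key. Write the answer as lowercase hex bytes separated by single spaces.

a4 4a b4 dc 47 85 43 43 60 cc d2 99 e0

Since C = msg ⊕ key, XORing both sides with msg gives key = msg ⊕ C.
8f ^ 2b = a4
6a ^ 20 = 4a
9d ^ 29 = b4
fc ^ 20 = dc
d8 ^ 9f = 47
77 ^ f2 = 85
32 ^ 71 = 43
c4 ^ 87 = 43
63 ^ 03 = 60
9b ^ 57 = cc
8b ^ 59 = d2
34 ^ ad = 99
38 ^ d8 = e0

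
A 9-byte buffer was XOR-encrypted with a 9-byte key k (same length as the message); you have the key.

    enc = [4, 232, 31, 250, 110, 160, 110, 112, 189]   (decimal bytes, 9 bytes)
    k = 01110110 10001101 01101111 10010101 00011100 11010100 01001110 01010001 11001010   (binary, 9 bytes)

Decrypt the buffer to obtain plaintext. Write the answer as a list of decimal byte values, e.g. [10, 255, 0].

04 ⊕ 76 = 72
e8 ⊕ 8d = 65
1f ⊕ 6f = 70
fa ⊕ 95 = 6f
6e ⊕ 1c = 72
a0 ⊕ d4 = 74
6e ⊕ 4e = 20
70 ⊕ 51 = 21
bd ⊕ ca = 77

[114, 101, 112, 111, 114, 116, 32, 33, 119]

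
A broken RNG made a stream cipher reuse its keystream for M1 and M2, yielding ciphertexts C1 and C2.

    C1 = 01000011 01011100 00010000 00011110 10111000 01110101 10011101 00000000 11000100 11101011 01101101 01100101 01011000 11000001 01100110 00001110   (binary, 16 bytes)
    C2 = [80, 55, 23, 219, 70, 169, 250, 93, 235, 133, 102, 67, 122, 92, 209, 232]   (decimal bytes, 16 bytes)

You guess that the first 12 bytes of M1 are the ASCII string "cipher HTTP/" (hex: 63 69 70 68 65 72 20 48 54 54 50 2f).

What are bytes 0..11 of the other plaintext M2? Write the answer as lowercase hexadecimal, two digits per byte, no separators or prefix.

First, C1 ⊕ C2 = (M1 ⊕ K) ⊕ (M2 ⊕ K) = M1 ⊕ M2, so the key drops out. Then M2 = (M1 ⊕ M2) ⊕ M1 over the first 12 bytes.
byte 0: (43 ^ 50) ^ 63 = 13 ^ 63 = 70
byte 1: (5c ^ 37) ^ 69 = 6b ^ 69 = 02
byte 2: (10 ^ 17) ^ 70 = 07 ^ 70 = 77
byte 3: (1e ^ db) ^ 68 = c5 ^ 68 = ad
byte 4: (b8 ^ 46) ^ 65 = fe ^ 65 = 9b
byte 5: (75 ^ a9) ^ 72 = dc ^ 72 = ae
byte 6: (9d ^ fa) ^ 20 = 67 ^ 20 = 47
byte 7: (00 ^ 5d) ^ 48 = 5d ^ 48 = 15
byte 8: (c4 ^ eb) ^ 54 = 2f ^ 54 = 7b
byte 9: (eb ^ 85) ^ 54 = 6e ^ 54 = 3a
byte 10: (6d ^ 66) ^ 50 = 0b ^ 50 = 5b
byte 11: (65 ^ 43) ^ 2f = 26 ^ 2f = 09

700277ad9bae47157b3a5b09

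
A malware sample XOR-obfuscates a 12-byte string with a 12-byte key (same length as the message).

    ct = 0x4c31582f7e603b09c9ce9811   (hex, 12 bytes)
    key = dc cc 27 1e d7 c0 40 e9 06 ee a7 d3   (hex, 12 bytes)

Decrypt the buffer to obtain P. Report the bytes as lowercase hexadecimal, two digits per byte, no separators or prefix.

byte 0: 4c XOR dc = 90
byte 1: 31 XOR cc = fd
byte 2: 58 XOR 27 = 7f
byte 3: 2f XOR 1e = 31
byte 4: 7e XOR d7 = a9
byte 5: 60 XOR c0 = a0
byte 6: 3b XOR 40 = 7b
byte 7: 09 XOR e9 = e0
byte 8: c9 XOR 06 = cf
byte 9: ce XOR ee = 20
byte 10: 98 XOR a7 = 3f
byte 11: 11 XOR d3 = c2

90fd7f31a9a07be0cf203fc2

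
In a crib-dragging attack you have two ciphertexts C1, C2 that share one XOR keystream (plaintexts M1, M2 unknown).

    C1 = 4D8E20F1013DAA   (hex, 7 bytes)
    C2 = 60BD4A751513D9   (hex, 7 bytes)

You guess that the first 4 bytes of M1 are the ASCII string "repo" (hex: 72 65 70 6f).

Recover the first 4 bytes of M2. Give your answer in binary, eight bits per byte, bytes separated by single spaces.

01011111 01010110 00011010 11101011

First, C1 ⊕ C2 = (M1 ⊕ K) ⊕ (M2 ⊕ K) = M1 ⊕ M2, so the key drops out. Then M2 = (M1 ⊕ M2) ⊕ M1 over the first 4 bytes.
byte 0: (4d ^ 60) ^ 72 = 2d ^ 72 = 5f
byte 1: (8e ^ bd) ^ 65 = 33 ^ 65 = 56
byte 2: (20 ^ 4a) ^ 70 = 6a ^ 70 = 1a
byte 3: (f1 ^ 75) ^ 6f = 84 ^ 6f = eb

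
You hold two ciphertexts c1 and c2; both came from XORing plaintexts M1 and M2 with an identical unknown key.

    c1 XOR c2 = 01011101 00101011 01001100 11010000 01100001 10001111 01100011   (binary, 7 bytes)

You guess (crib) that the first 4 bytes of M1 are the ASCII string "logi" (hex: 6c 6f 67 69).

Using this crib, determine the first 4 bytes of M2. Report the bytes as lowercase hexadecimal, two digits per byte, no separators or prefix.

31442bb9

Since c1 ⊕ c2 = M1 ⊕ M2, XORing with the guessed M1 bytes yields the corresponding M2 bytes: M2 = (c1 ⊕ c2) ⊕ M1.
 93 xor 108 =  49
 43 xor 111 =  68
 76 xor 103 =  43
208 xor 105 = 185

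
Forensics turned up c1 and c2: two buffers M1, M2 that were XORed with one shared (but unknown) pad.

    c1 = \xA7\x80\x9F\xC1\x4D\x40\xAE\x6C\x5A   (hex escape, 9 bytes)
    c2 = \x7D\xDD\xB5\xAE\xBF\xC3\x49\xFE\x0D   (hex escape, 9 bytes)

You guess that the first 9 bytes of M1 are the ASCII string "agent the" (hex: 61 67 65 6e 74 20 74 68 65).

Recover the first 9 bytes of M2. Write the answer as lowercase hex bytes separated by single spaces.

First, c1 ⊕ c2 = (M1 ⊕ K) ⊕ (M2 ⊕ K) = M1 ⊕ M2, so the key drops out. Then M2 = (M1 ⊕ M2) ⊕ M1 over the first 9 bytes.
byte 0: (a7 xor 7d) xor 61 = da xor 61 = bb
byte 1: (80 xor dd) xor 67 = 5d xor 67 = 3a
byte 2: (9f xor b5) xor 65 = 2a xor 65 = 4f
byte 3: (c1 xor ae) xor 6e = 6f xor 6e = 01
byte 4: (4d xor bf) xor 74 = f2 xor 74 = 86
byte 5: (40 xor c3) xor 20 = 83 xor 20 = a3
byte 6: (ae xor 49) xor 74 = e7 xor 74 = 93
byte 7: (6c xor fe) xor 68 = 92 xor 68 = fa
byte 8: (5a xor 0d) xor 65 = 57 xor 65 = 32

bb 3a 4f 01 86 a3 93 fa 32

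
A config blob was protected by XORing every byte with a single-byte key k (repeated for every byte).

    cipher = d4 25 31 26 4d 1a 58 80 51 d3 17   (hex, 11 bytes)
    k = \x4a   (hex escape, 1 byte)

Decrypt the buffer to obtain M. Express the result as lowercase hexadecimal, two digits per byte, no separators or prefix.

9e6f7b6c075012ca1b995d

The 1-byte key repeats, so the effective keystream is 4a 4a 4a 4a 4a 4a 4a 4a 4a 4a 4a.
byte 0: d4 XOR 4a = 9e
byte 1: 25 XOR 4a = 6f
byte 2: 31 XOR 4a = 7b
byte 3: 26 XOR 4a = 6c
byte 4: 4d XOR 4a = 07
byte 5: 1a XOR 4a = 50
byte 6: 58 XOR 4a = 12
byte 7: 80 XOR 4a = ca
byte 8: 51 XOR 4a = 1b
byte 9: d3 XOR 4a = 99
byte 10: 17 XOR 4a = 5d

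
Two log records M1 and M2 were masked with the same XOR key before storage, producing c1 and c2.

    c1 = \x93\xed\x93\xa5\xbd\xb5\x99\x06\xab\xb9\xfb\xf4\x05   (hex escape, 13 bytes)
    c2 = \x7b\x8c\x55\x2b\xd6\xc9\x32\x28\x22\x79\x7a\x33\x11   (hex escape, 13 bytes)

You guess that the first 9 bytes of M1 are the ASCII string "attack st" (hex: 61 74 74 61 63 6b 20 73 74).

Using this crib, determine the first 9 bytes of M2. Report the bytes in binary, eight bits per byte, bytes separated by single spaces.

First, c1 ⊕ c2 = (M1 ⊕ K) ⊕ (M2 ⊕ K) = M1 ⊕ M2, so the key drops out. Then M2 = (M1 ⊕ M2) ⊕ M1 over the first 9 bytes.
byte 0: (93 ⊕ 7b) ⊕ 61 = e8 ⊕ 61 = 89
byte 1: (ed ⊕ 8c) ⊕ 74 = 61 ⊕ 74 = 15
byte 2: (93 ⊕ 55) ⊕ 74 = c6 ⊕ 74 = b2
byte 3: (a5 ⊕ 2b) ⊕ 61 = 8e ⊕ 61 = ef
byte 4: (bd ⊕ d6) ⊕ 63 = 6b ⊕ 63 = 08
byte 5: (b5 ⊕ c9) ⊕ 6b = 7c ⊕ 6b = 17
byte 6: (99 ⊕ 32) ⊕ 20 = ab ⊕ 20 = 8b
byte 7: (06 ⊕ 28) ⊕ 73 = 2e ⊕ 73 = 5d
byte 8: (ab ⊕ 22) ⊕ 74 = 89 ⊕ 74 = fd

10001001 00010101 10110010 11101111 00001000 00010111 10001011 01011101 11111101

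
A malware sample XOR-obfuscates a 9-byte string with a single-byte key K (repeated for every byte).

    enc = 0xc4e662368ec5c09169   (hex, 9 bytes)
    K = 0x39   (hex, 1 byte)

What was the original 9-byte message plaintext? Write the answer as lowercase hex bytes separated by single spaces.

fd df 5b 0f b7 fc f9 a8 50

The 1-byte key repeats, so the effective keystream is 39 39 39 39 39 39 39 39 39.
byte 0: 11000100 XOR 00111001 = 11111101
byte 1: 11100110 XOR 00111001 = 11011111
byte 2: 01100010 XOR 00111001 = 01011011
byte 3: 00110110 XOR 00111001 = 00001111
byte 4: 10001110 XOR 00111001 = 10110111
byte 5: 11000101 XOR 00111001 = 11111100
byte 6: 11000000 XOR 00111001 = 11111001
byte 7: 10010001 XOR 00111001 = 10101000
byte 8: 01101001 XOR 00111001 = 01010000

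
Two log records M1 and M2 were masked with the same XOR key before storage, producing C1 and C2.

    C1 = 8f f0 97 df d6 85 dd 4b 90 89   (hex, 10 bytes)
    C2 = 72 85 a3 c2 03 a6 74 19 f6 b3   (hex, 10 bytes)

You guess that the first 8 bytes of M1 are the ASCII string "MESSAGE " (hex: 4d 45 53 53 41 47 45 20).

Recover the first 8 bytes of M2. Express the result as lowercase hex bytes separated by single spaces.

First, C1 ⊕ C2 = (M1 ⊕ K) ⊕ (M2 ⊕ K) = M1 ⊕ M2, so the key drops out. Then M2 = (M1 ⊕ M2) ⊕ M1 over the first 8 bytes.
byte 0: (8f XOR 72) XOR 4d = fd XOR 4d = b0
byte 1: (f0 XOR 85) XOR 45 = 75 XOR 45 = 30
byte 2: (97 XOR a3) XOR 53 = 34 XOR 53 = 67
byte 3: (df XOR c2) XOR 53 = 1d XOR 53 = 4e
byte 4: (d6 XOR 03) XOR 41 = d5 XOR 41 = 94
byte 5: (85 XOR a6) XOR 47 = 23 XOR 47 = 64
byte 6: (dd XOR 74) XOR 45 = a9 XOR 45 = ec
byte 7: (4b XOR 19) XOR 20 = 52 XOR 20 = 72

b0 30 67 4e 94 64 ec 72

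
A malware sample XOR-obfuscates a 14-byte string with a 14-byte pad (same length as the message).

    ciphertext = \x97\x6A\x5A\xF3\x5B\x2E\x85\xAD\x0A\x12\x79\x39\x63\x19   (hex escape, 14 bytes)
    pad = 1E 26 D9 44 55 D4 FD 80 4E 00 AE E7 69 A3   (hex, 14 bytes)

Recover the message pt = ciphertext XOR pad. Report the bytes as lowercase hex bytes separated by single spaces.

XOR is its own inverse, so applying the key byte-wise gives the result directly.
byte 0: 97 ^ 1e = 89
byte 1: 6a ^ 26 = 4c
byte 2: 5a ^ d9 = 83
byte 3: f3 ^ 44 = b7
byte 4: 5b ^ 55 = 0e
byte 5: 2e ^ d4 = fa
byte 6: 85 ^ fd = 78
byte 7: ad ^ 80 = 2d
byte 8: 0a ^ 4e = 44
byte 9: 12 ^ 00 = 12
byte 10: 79 ^ ae = d7
byte 11: 39 ^ e7 = de
byte 12: 63 ^ 69 = 0a
byte 13: 19 ^ a3 = ba

89 4c 83 b7 0e fa 78 2d 44 12 d7 de 0a ba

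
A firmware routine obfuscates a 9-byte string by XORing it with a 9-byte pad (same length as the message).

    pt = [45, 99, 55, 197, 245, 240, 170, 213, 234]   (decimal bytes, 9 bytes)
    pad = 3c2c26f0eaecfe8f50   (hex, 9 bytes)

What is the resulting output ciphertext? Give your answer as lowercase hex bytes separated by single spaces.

11 4f 11 35 1f 1c 54 5a ba

byte 0:  45 ⊕  60 =  17
byte 1:  99 ⊕  44 =  79
byte 2:  55 ⊕  38 =  17
byte 3: 197 ⊕ 240 =  53
byte 4: 245 ⊕ 234 =  31
byte 5: 240 ⊕ 236 =  28
byte 6: 170 ⊕ 254 =  84
byte 7: 213 ⊕ 143 =  90
byte 8: 234 ⊕  80 = 186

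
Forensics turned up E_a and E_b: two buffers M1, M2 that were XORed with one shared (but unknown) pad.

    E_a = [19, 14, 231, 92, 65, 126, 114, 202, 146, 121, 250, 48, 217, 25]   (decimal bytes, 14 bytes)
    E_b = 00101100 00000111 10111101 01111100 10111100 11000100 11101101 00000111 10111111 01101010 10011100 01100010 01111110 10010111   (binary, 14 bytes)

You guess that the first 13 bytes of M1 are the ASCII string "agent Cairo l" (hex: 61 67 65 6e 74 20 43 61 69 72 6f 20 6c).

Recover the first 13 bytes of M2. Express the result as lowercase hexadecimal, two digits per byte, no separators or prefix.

5e6e3f4e899adcac44610972cb

First, E_a ⊕ E_b = (M1 ⊕ K) ⊕ (M2 ⊕ K) = M1 ⊕ M2, so the key drops out. Then M2 = (M1 ⊕ M2) ⊕ M1 over the first 13 bytes.
byte 0: (13 xor 2c) xor 61 = 3f xor 61 = 5e
byte 1: (0e xor 07) xor 67 = 09 xor 67 = 6e
byte 2: (e7 xor bd) xor 65 = 5a xor 65 = 3f
byte 3: (5c xor 7c) xor 6e = 20 xor 6e = 4e
byte 4: (41 xor bc) xor 74 = fd xor 74 = 89
byte 5: (7e xor c4) xor 20 = ba xor 20 = 9a
byte 6: (72 xor ed) xor 43 = 9f xor 43 = dc
byte 7: (ca xor 07) xor 61 = cd xor 61 = ac
byte 8: (92 xor bf) xor 69 = 2d xor 69 = 44
byte 9: (79 xor 6a) xor 72 = 13 xor 72 = 61
byte 10: (fa xor 9c) xor 6f = 66 xor 6f = 09
byte 11: (30 xor 62) xor 20 = 52 xor 20 = 72
byte 12: (d9 xor 7e) xor 6c = a7 xor 6c = cb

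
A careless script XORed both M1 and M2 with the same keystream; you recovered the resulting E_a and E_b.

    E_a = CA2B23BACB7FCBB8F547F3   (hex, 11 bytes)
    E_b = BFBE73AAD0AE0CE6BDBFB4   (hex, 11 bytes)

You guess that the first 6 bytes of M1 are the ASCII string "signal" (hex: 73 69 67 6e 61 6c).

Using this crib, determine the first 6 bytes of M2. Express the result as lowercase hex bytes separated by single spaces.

06 fc 37 7e 7a bd

First, E_a ⊕ E_b = (M1 ⊕ K) ⊕ (M2 ⊕ K) = M1 ⊕ M2, so the key drops out. Then M2 = (M1 ⊕ M2) ⊕ M1 over the first 6 bytes.
byte 0: (ca XOR bf) XOR 73 = 75 XOR 73 = 06
byte 1: (2b XOR be) XOR 69 = 95 XOR 69 = fc
byte 2: (23 XOR 73) XOR 67 = 50 XOR 67 = 37
byte 3: (ba XOR aa) XOR 6e = 10 XOR 6e = 7e
byte 4: (cb XOR d0) XOR 61 = 1b XOR 61 = 7a
byte 5: (7f XOR ae) XOR 6c = d1 XOR 6c = bd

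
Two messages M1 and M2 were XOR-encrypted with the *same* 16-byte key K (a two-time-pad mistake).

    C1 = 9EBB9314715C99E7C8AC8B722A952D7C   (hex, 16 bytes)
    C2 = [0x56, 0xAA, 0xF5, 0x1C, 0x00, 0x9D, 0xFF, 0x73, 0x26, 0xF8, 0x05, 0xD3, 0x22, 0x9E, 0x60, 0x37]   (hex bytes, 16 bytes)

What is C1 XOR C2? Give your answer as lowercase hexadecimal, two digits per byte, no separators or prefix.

C1 ⊕ C2 = (M1 ⊕ K) ⊕ (M2 ⊕ K) = M1 ⊕ M2 — the shared key cancels under XOR.
10011110 ⊕ 01010110 = 11001000
10111011 ⊕ 10101010 = 00010001
10010011 ⊕ 11110101 = 01100110
00010100 ⊕ 00011100 = 00001000
01110001 ⊕ 00000000 = 01110001
01011100 ⊕ 10011101 = 11000001
10011001 ⊕ 11111111 = 01100110
11100111 ⊕ 01110011 = 10010100
11001000 ⊕ 00100110 = 11101110
10101100 ⊕ 11111000 = 01010100
10001011 ⊕ 00000101 = 10001110
01110010 ⊕ 11010011 = 10100001
00101010 ⊕ 00100010 = 00001000
10010101 ⊕ 10011110 = 00001011
00101101 ⊕ 01100000 = 01001101
01111100 ⊕ 00110111 = 01001011

c811660871c16694ee548ea1080b4d4b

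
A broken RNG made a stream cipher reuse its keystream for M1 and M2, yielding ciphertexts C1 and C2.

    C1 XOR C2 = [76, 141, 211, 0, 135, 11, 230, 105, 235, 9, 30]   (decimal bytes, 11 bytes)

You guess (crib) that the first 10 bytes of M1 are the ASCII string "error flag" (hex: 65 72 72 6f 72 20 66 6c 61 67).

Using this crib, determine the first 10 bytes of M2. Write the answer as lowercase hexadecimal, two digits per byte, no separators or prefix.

Since C1 ⊕ C2 = M1 ⊕ M2, XORing with the guessed M1 bytes yields the corresponding M2 bytes: M2 = (C1 ⊕ C2) ⊕ M1.
4c ^ 65 = 29
8d ^ 72 = ff
d3 ^ 72 = a1
00 ^ 6f = 6f
87 ^ 72 = f5
0b ^ 20 = 2b
e6 ^ 66 = 80
69 ^ 6c = 05
eb ^ 61 = 8a
09 ^ 67 = 6e

29ffa16ff52b80058a6e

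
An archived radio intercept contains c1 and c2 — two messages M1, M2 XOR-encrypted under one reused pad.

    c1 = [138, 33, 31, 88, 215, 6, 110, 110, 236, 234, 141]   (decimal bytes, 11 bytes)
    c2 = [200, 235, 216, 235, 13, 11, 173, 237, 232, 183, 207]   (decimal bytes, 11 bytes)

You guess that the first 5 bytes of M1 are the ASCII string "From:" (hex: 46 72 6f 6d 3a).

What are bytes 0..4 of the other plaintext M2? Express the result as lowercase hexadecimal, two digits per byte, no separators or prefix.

First, c1 ⊕ c2 = (M1 ⊕ K) ⊕ (M2 ⊕ K) = M1 ⊕ M2, so the key drops out. Then M2 = (M1 ⊕ M2) ⊕ M1 over the first 5 bytes.
byte 0: (8a ^ c8) ^ 46 = 42 ^ 46 = 04
byte 1: (21 ^ eb) ^ 72 = ca ^ 72 = b8
byte 2: (1f ^ d8) ^ 6f = c7 ^ 6f = a8
byte 3: (58 ^ eb) ^ 6d = b3 ^ 6d = de
byte 4: (d7 ^ 0d) ^ 3a = da ^ 3a = e0

04b8a8dee0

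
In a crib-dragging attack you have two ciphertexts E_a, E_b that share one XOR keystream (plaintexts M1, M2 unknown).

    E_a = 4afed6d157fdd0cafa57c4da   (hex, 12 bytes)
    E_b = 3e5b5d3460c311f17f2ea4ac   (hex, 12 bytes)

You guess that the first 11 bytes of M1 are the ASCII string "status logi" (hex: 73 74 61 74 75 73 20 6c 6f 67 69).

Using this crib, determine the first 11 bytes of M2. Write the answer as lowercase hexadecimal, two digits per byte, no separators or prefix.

07d1ea91424de157ea1e09

First, E_a ⊕ E_b = (M1 ⊕ K) ⊕ (M2 ⊕ K) = M1 ⊕ M2, so the key drops out. Then M2 = (M1 ⊕ M2) ⊕ M1 over the first 11 bytes.
byte 0: (4a XOR 3e) XOR 73 = 74 XOR 73 = 07
byte 1: (fe XOR 5b) XOR 74 = a5 XOR 74 = d1
byte 2: (d6 XOR 5d) XOR 61 = 8b XOR 61 = ea
byte 3: (d1 XOR 34) XOR 74 = e5 XOR 74 = 91
byte 4: (57 XOR 60) XOR 75 = 37 XOR 75 = 42
byte 5: (fd XOR c3) XOR 73 = 3e XOR 73 = 4d
byte 6: (d0 XOR 11) XOR 20 = c1 XOR 20 = e1
byte 7: (ca XOR f1) XOR 6c = 3b XOR 6c = 57
byte 8: (fa XOR 7f) XOR 6f = 85 XOR 6f = ea
byte 9: (57 XOR 2e) XOR 67 = 79 XOR 67 = 1e
byte 10: (c4 XOR a4) XOR 69 = 60 XOR 69 = 09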